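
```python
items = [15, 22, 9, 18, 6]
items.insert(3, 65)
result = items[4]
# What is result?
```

Trace:
`items = [15, 22, 9, 18, 6]` → items = [15, 22, 9, 18, 6]
`items.insert(3, 65)` → items = [15, 22, 9, 65, 18, 6]
`result = items[4]` → result = 18
So result = 18

Answer: 18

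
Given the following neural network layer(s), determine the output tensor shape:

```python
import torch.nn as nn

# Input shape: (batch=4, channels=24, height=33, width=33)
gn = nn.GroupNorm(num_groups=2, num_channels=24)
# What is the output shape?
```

Input: (4, 24, 33, 33) -> Output: (4, 24, 33, 33)

Answer: (4, 24, 33, 33)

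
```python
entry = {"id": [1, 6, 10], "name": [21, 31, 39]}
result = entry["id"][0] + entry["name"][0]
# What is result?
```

Trace:
`entry = {"id": [1, 6, 10], "name": [21, 31, 39]}` → entry = {'id': [1, 6, 10], 'name': [21, 31, 39]}
`result = entry["id"][0] + entry["name"][0]` → result = 22
So result = 22

Answer: 22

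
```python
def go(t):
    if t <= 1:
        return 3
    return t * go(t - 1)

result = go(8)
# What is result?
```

go(8) = 8 * 7 * 6 * 5 * 4 * 3 * 2 * 3 = 120960

Answer: 120960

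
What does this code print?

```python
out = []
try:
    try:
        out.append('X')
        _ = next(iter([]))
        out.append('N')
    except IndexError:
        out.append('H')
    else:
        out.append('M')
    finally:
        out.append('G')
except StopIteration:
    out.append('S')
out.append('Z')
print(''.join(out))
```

Execution trace: 'X' (try body) → 'G' (finally) → 'S' (outer except StopIteration) → 'Z' (after the try/except). Output: XGSZ

Answer: XGSZ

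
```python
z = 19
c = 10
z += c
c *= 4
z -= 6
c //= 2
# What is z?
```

Trace:
`z = 19` → z = 19
`c = 10` → c = 10
`z += c` → z = 29
`c *= 4` → c = 40
`z -= 6` → z = 23
`c //= 2` → c = 20
So z = 23

Answer: 23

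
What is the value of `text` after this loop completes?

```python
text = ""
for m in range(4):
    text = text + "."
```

Repeat '.' 4 times
`text` takes the values: "" → "." → ".." → "..." → "...."

Answer: "...."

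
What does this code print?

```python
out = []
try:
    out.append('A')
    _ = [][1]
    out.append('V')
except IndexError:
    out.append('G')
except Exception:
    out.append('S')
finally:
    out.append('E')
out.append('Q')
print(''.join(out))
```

Execution trace: 'A' (try body) → 'G' (except IndexError) → 'E' (finally) → 'Q' (after the try/except). Output: AGEQ

Answer: AGEQ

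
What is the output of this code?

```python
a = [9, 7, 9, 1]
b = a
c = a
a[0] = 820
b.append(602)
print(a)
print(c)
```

Key concept: multiple aliases.
Step by step:
`a = [9, 7, 9, 1]` → a = [9, 7, 9, 1]
`b = a` → b = [9, 7, 9, 1] (same object as a)
`c = a` → c = [9, 7, 9, 1] (same object as a, b)
`a[0] = 820` → a = [820, 7, 9, 1] (same object as b, c); b = [820, 7, 9, 1] (same object as a, c); c = [820, 7, 9, 1] (same object as a, b)
`b.append(602)` → a = [820, 7, 9, 1, 602] (same object as b, c); b = [820, 7, 9, 1, 602] (same object as a, c); c = [820, 7, 9, 1, 602] (same object as a, b)
`print(a)` → prints [820, 7, 9, 1, 602]
`print(c)` → prints [820, 7, 9, 1, 602]

Answer:
[820, 7, 9, 1, 602]
[820, 7, 9, 1, 602]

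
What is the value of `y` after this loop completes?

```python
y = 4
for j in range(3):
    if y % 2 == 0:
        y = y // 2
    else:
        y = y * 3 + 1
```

Collatz-style transformation from 4
`y` takes the values: 4 → 2 → 1 → 4

Answer: 4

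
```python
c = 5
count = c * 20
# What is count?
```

Trace:
`c = 5` → c = 5
`count = c * 20` → count = 100
So count = 100

Answer: 100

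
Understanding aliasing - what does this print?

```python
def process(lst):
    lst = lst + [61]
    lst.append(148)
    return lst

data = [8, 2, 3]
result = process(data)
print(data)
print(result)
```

Key concept: rebinding parameter vs mutation.
Step by step:
`data = [8, 2, 3]` → data = [8, 2, 3]
`result = process(data)` → result = [8, 2, 3, 61, 148]
`print(data)` → prints [8, 2, 3]
`print(result)` → prints [8, 2, 3, 61, 148]

Answer:
[8, 2, 3]
[8, 2, 3, 61, 148]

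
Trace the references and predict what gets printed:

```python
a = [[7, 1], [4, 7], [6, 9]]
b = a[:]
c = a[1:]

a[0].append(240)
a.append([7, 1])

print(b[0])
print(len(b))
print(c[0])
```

Key concept: slice with nested mutation.
Step by step:
`a = [[7, 1], [4, 7], [6, 9]]` → a = [[7, 1], [4, 7], [6, 9]]
`b = a[:]` → b = [[7, 1], [4, 7], [6, 9]]
`c = a[1:]` → c = [[4, 7], [6, 9]]
`a[0].append(240)` → a = [[7, 1, 240], [4, 7], [6, 9]]; b = [[7, 1, 240], [4, 7], [6, 9]]
`a.append([7, 1])` → a = [[7, 1, 240], [4, 7], [6, 9], [7, 1]]
`print(b[0])` → prints [7, 1, 240]
`print(len(b))` → prints 3
`print(c[0])` → prints [4, 7]

Answer:
[7, 1, 240]
3
[4, 7]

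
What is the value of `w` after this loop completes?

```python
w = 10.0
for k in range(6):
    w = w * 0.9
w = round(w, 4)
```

Exponential decay: 10.0 * 0.9^6
`w` takes the values: 10.0 → 9.0 → 8.1 → 7.29 → 6.561 → 5.9049 → 5.31441 → 5.3144

Answer: 5.3144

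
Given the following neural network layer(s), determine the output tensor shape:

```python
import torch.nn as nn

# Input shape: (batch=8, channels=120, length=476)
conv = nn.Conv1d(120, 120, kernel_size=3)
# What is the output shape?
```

Input: (8, 120, 476) -> Output: (8, 120, 474)

Answer: (8, 120, 474)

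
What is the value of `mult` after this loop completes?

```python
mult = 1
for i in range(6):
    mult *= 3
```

3^6 = 729
`mult` takes the values: 1 → 3 → 9 → 27 → 81 → 243 → 729

Answer: 729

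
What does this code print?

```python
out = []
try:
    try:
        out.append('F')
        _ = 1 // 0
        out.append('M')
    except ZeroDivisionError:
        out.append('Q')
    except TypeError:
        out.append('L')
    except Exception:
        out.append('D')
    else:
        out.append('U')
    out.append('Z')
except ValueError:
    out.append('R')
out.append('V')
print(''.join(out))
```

Execution trace: 'F' (inner try body) → 'Q' (inner except ZeroDivisionError) → 'Z' (try body, no exception) → 'V' (after the try/except). Output: FQZV

Answer: FQZV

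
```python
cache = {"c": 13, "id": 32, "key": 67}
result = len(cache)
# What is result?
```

Trace:
`cache = {"c": 13, "id": 32, "key": 67}` → cache = {'c': 13, 'id': 32, 'key': 67}
`result = len(cache)` → result = 3
So result = 3

Answer: 3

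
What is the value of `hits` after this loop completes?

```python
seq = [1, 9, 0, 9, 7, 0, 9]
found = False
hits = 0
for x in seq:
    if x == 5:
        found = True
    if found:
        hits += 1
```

Count elements after first 5 in [1, 9, 0, 9, 7, 0, 9]
`hits` takes the values: 0

Answer: 0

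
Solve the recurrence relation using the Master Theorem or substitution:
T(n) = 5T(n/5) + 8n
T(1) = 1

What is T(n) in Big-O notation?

By Master Theorem: a=5, b=5, f(n)=8n. Since log_5(5) = 1 and f(n) = Θ(n^1), Case 2 applies. T(n) = O(n log n).

Answer: O(n log n)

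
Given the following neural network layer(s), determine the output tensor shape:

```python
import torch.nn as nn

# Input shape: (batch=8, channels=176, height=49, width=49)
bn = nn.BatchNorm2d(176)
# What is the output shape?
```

Input: (8, 176, 49, 49) -> Output: (8, 176, 49, 49)

Answer: (8, 176, 49, 49)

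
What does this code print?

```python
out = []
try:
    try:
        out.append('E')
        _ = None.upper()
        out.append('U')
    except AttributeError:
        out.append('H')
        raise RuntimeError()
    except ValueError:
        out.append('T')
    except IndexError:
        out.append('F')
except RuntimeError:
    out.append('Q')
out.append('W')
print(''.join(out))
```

Execution trace: 'E' (inner try body) → 'H' (inner except AttributeError) → 'Q' (outer except RuntimeError) → 'W' (after the try/except). Output: EHQW

Answer: EHQW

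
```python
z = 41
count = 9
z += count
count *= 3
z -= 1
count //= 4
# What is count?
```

Trace:
`z = 41` → z = 41
`count = 9` → count = 9
`z += count` → z = 50
`count *= 3` → count = 27
`z -= 1` → z = 49
`count //= 4` → count = 6
So count = 6

Answer: 6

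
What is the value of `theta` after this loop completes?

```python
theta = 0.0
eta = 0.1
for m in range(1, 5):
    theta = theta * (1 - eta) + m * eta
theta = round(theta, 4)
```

Moving average with lr=0.1
`theta` takes the values: 0.0 → 0.1 → 0.29 → 0.561 → 0.9049

Answer: 0.9049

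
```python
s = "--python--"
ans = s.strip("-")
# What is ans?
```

Trace:
`s = "--python--"` → s = '--python--'
`ans = s.strip("-")` → ans = 'python'
So ans = 'python'

Answer: 'python'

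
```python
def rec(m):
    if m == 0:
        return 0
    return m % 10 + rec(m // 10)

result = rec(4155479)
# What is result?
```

Sum of digits of 4155479: 9 + 7 + 4 + 5 + 5 + 1 + 4 = 35

Answer: 35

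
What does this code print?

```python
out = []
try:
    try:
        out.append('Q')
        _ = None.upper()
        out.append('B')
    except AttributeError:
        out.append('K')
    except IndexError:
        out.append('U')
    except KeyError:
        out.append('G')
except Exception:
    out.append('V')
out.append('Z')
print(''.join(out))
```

Execution trace: 'Q' (inner try body) → 'K' (inner except AttributeError) → 'Z' (after the try/except). Output: QKZ

Answer: QKZ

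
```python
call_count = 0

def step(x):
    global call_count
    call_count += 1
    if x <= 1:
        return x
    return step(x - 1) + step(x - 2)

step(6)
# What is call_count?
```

Calls(x) = 1 + Calls(x-1) + Calls(x-2); Calls(0)=Calls(1)=1. For x=6 this gives 25.

Answer: 25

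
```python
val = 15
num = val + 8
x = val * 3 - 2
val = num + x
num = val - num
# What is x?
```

Trace:
`val = 15` → val = 15
`num = val + 8` → num = 23
`x = val * 3 - 2` → x = 43
`val = num + x` → val = 66
`num = val - num` → num = 43
So x = 43

Answer: 43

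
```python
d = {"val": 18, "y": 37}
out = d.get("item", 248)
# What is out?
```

Trace:
`d = {"val": 18, "y": 37}` → d = {'val': 18, 'y': 37}
`out = d.get("item", 248)` → out = 248
So out = 248

Answer: 248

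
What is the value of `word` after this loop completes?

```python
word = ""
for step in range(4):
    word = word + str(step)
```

Concatenate digits 0 to 3
`word` takes the values: "" → "0" → "01" → "012" → "0123"

Answer: "0123"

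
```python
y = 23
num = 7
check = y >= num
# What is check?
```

Trace:
`y = 23` → y = 23
`num = 7` → num = 7
`check = y >= num` → check = True
So check = True

Answer: True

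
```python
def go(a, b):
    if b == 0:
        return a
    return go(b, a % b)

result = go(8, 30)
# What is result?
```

go(8, 30) -> go(30, 8) -> go(8, 6) -> go(6, 2) -> go(2, 0) -> 2

Answer: 2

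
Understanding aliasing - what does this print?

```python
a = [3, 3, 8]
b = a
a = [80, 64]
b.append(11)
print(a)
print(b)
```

Key concept: rebinding vs mutation: a is rebound to a new list, b still points at the original.
Step by step:
`a = [3, 3, 8]` → a = [3, 3, 8]
`b = a` → b = [3, 3, 8] (same object as a)
`a = [80, 64]` → a = [80, 64]
`b.append(11)` → b = [3, 3, 8, 11]
`print(a)` → prints [80, 64]
`print(b)` → prints [3, 3, 8, 11]

Answer:
[80, 64]
[3, 3, 8, 11]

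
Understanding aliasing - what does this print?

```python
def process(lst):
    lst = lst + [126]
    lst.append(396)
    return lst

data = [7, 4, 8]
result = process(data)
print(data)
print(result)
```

Key concept: rebinding parameter vs mutation.
Step by step:
`data = [7, 4, 8]` → data = [7, 4, 8]
`result = process(data)` → result = [7, 4, 8, 126, 396]
`print(data)` → prints [7, 4, 8]
`print(result)` → prints [7, 4, 8, 126, 396]

Answer:
[7, 4, 8]
[7, 4, 8, 126, 396]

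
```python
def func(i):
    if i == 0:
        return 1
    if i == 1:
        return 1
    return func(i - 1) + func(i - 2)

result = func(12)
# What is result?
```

Build up from base cases: func(0)=1, func(1)=1, func(2)=2, func(3)=3, func(4)=5, func(5)=8, func(6)=13, ..., func(12)=233

Answer: 233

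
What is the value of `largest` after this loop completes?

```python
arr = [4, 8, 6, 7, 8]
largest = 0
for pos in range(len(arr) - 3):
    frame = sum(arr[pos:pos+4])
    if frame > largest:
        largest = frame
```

Max sum of 4-element window in [4, 8, 6, 7, 8]
`largest` takes the values: 0 → 25 → 29

Answer: 29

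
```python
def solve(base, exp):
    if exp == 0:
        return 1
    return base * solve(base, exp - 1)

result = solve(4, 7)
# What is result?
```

solve(4, 7) = 4 * 4 * 4 * 4 * 4 * 4 * 4 = 16384

Answer: 16384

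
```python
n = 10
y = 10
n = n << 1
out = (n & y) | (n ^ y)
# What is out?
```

Trace:
`n = 10` → n = 10
`y = 10` → y = 10
`n = n << 1` → n = 20
`out = (n & y) | (n ^ y)` → out = 30
So out = 30

Answer: 30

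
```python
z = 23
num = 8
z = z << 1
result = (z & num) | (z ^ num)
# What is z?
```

Trace:
`z = 23` → z = 23
`num = 8` → num = 8
`z = z << 1` → z = 46
`result = (z & num) | (z ^ num)` → result = 46
So z = 46

Answer: 46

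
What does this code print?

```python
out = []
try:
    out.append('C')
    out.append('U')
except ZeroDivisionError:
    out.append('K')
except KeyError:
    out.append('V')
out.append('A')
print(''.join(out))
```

Execution trace: 'C' (try body) → 'U' (try body, no exception) → 'A' (after the try/except). Output: CUA

Answer: CUA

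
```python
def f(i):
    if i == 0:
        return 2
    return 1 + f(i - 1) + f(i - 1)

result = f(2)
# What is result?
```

f(i) = 1 + 2·f(i-1), f(0)=2. Closed form: (2+1)·2^2 - 1 = 11.

Answer: 11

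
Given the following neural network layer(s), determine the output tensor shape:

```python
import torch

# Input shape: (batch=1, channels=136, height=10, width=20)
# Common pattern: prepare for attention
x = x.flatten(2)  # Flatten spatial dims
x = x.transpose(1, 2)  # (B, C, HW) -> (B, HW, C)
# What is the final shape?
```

Input: (1, 136, 10, 20) -> after flatten(2): (1, 136, 200) -> Output: (1, 200, 136)

Answer: (1, 200, 136)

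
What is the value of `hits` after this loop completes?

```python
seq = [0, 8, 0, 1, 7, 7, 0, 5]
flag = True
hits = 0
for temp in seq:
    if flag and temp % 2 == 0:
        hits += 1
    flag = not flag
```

Count even values at even positions
`hits` takes the values: 0 → 1 → 2 → 3

Answer: 3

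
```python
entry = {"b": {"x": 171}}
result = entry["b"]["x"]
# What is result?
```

Trace:
`entry = {"b": {"x": 171}}` → entry = {'b': {'x': 171}}
`result = entry["b"]["x"]` → result = 171
So result = 171

Answer: 171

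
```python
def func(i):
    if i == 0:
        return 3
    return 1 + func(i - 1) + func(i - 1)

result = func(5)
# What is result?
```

func(i) = 1 + 2·func(i-1), func(0)=3. Closed form: (3+1)·2^5 - 1 = 127.

Answer: 127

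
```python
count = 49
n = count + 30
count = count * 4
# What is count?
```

Trace:
`count = 49` → count = 49
`n = count + 30` → n = 79
`count = count * 4` → count = 196
So count = 196

Answer: 196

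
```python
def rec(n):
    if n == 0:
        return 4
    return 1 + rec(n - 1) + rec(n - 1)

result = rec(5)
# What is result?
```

rec(n) = 1 + 2·rec(n-1), rec(0)=4. Closed form: (4+1)·2^5 - 1 = 159.

Answer: 159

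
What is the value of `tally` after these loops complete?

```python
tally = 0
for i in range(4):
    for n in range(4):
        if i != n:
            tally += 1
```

4² - 4 (exclude diagonal)
`tally` takes the values: 0 → 1 → 2 → 3 → 4 → 5 → 6 → 7 → 8 → 9 → 10 → 11 → 12

Answer: 12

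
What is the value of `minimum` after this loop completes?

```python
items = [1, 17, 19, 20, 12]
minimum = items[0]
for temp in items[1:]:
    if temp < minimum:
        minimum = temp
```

Minimum of [1, 17, 19, 20, 12]
`minimum` takes the values: 1

Answer: 1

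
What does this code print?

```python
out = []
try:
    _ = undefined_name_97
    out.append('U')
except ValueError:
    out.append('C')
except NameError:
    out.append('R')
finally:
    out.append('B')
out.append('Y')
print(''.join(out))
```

Execution trace: 'R' (except NameError) → 'B' (finally) → 'Y' (after the try/except). Output: RBY

Answer: RBY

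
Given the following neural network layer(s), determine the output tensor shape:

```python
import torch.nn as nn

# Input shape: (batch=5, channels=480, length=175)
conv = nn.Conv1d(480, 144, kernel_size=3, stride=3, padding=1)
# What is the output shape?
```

Input: (5, 480, 175) -> Output: (5, 144, 59)

Answer: (5, 144, 59)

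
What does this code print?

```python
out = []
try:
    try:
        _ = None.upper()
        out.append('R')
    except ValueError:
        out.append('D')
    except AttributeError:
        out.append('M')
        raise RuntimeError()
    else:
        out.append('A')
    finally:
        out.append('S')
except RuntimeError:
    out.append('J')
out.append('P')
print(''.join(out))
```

Execution trace: 'M' (inner except AttributeError) → 'S' (inner finally) → 'J' (outer except RuntimeError) → 'P' (after the try/except). Output: MSJP

Answer: MSJP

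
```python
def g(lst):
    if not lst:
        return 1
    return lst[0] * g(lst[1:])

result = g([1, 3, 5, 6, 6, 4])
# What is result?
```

Product over [1, 3, 5, 6, 6, 4] = 1 * 3 * 5 * 6 * 6 * 4 = 2160

Answer: 2160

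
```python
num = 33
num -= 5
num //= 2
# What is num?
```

Trace:
`num = 33` → num = 33
`num -= 5` → num = 28
`num //= 2` → num = 14
So num = 14

Answer: 14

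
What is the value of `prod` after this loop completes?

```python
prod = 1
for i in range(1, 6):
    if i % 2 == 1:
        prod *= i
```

Product of odd numbers 1 to 5
`prod` takes the values: 1 → 3 → 15

Answer: 15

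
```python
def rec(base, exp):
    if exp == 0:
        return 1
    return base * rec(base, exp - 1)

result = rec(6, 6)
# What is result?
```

rec(6, 6) = 6 * 6 * 6 * 6 * 6 * 6 = 46656

Answer: 46656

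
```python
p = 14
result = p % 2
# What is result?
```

Trace:
`p = 14` → p = 14
`result = p % 2` → result = 0
So result = 0

Answer: 0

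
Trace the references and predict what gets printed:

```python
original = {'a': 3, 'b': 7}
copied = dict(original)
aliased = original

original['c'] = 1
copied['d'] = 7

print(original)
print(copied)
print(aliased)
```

Key concept: dict() creates copy, assignment creates alias.
Step by step:
`original = {'a': 3, 'b': 7}` → original = {'a': 3, 'b': 7}
`copied = dict(original)` → copied = {'a': 3, 'b': 7}
`aliased = original` → aliased = {'a': 3, 'b': 7} (same object as original)
`original['c'] = 1` → original = {'a': 3, 'b': 7, 'c': 1} (same object as aliased); aliased = {'a': 3, 'b': 7, 'c': 1} (same object as original)
`copied['d'] = 7` → copied = {'a': 3, 'b': 7, 'd': 7}
`print(original)` → prints {'a': 3, 'b': 7, 'c': 1}
`print(copied)` → prints {'a': 3, 'b': 7, 'd': 7}
`print(aliased)` → prints {'a': 3, 'b': 7, 'c': 1}

Answer:
{'a': 3, 'b': 7, 'c': 1}
{'a': 3, 'b': 7, 'd': 7}
{'a': 3, 'b': 7, 'c': 1}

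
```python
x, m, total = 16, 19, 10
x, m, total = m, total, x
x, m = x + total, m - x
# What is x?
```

Trace:
`x, m, total = 16, 19, 10` → x = 16; m = 19; total = 10
`x, m, total = m, total, x` → x = 19; m = 10; total = 16
`x, m = x + total, m - x` → x = 35; m = -9
So x = 35

Answer: 35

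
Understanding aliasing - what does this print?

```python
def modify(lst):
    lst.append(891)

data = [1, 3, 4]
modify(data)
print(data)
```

Key concept: function modifies passed list.
Step by step:
`data = [1, 3, 4]` → data = [1, 3, 4]
`modify(data)` → data = [1, 3, 4, 891]
`print(data)` → prints [1, 3, 4, 891]

Answer: [1, 3, 4, 891]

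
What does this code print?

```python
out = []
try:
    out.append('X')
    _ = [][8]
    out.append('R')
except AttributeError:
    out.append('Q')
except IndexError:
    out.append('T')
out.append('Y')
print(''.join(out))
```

Execution trace: 'X' (try body) → 'T' (except IndexError) → 'Y' (after the try/except). Output: XTY

Answer: XTY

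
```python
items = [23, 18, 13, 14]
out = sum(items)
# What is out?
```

Trace:
`items = [23, 18, 13, 14]` → items = [23, 18, 13, 14]
`out = sum(items)` → out = 68
So out = 68

Answer: 68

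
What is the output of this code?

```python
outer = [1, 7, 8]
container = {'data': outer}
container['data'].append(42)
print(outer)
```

Key concept: dict holds reference to list.
Step by step:
`outer = [1, 7, 8]` → outer = [1, 7, 8]
`container = {'data': outer}` → container = {'data': [1, 7, 8]}
`container['data'].append(42)` → outer = [1, 7, 8, 42]; container = {'data': [1, 7, 8, 42]}
`print(outer)` → prints [1, 7, 8, 42]

Answer: [1, 7, 8, 42]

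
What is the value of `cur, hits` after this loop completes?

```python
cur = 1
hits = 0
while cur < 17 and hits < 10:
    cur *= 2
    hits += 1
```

Double until >= 17 or 10 iterations
`cur, hits` takes the values: (1, 0) → (2, 0) → (2, 1) → (4, 1) → (4, 2) → (8, 2) → (8, 3) → (16, 3) → (16, 4) → (32, 4) → (32, 5)

Answer: 32, 5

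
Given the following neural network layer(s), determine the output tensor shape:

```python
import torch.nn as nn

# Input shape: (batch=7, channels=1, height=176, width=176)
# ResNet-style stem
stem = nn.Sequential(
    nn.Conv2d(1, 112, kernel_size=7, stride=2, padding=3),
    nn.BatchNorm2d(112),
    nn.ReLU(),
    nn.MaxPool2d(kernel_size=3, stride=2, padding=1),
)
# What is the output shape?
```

Input: (7, 1, 176, 176) -> after Conv2d 7x7 stride=2: (7, 112, 88, 88) -> Output: (7, 112, 44, 44)

Answer: (7, 112, 44, 44)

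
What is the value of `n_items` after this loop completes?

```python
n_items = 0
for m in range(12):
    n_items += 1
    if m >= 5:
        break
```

Loop breaks when m reaches 5, n_items is 6
`n_items` takes the values: 0 → 1 → 2 → 3 → 4 → 5 → 6

Answer: 6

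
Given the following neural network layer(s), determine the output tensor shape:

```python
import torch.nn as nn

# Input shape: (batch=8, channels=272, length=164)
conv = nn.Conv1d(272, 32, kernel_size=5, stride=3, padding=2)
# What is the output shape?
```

Input: (8, 272, 164) -> Output: (8, 32, 55)

Answer: (8, 32, 55)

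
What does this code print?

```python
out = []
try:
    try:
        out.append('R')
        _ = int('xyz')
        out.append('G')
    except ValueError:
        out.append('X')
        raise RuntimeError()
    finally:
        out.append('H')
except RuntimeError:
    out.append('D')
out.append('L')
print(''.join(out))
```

Execution trace: 'R' (inner try body) → 'X' (inner except ValueError) → 'H' (inner finally) → 'D' (outer except RuntimeError) → 'L' (after the try/except). Output: RXHDL

Answer: RXHDL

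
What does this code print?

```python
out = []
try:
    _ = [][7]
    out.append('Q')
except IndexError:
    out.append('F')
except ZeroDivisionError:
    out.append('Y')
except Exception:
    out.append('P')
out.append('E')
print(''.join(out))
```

Execution trace: 'F' (except IndexError) → 'E' (after the try/except). Output: FE

Answer: FE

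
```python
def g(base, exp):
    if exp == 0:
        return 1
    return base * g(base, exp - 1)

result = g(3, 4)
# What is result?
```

g(3, 4) = 3 * 3 * 3 * 3 = 81

Answer: 81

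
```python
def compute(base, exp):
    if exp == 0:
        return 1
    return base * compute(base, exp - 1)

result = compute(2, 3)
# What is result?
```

compute(2, 3) = 2 * 2 * 2 = 8

Answer: 8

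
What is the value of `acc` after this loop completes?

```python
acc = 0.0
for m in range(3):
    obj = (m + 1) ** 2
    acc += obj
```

Sum of squared losses 1² + 2² + ... + 3²
`acc` takes the values: 0.0 → 1.0 → 5.0 → 14.0

Answer: 14.0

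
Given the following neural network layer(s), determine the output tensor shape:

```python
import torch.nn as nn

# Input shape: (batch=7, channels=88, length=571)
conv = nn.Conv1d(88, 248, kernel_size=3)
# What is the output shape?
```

Input: (7, 88, 571) -> Output: (7, 248, 569)

Answer: (7, 248, 569)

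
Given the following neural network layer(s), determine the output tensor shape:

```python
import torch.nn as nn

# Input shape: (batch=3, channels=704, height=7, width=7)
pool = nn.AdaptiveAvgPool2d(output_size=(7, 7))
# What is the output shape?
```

Input: (3, 704, 7, 7) -> Output: (3, 704, 7, 7)

Answer: (3, 704, 7, 7)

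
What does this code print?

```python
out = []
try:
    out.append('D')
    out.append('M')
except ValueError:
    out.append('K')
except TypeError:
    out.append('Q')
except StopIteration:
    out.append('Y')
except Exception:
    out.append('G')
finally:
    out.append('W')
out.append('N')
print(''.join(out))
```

Execution trace: 'D' (try body) → 'M' (try body, no exception) → 'W' (finally) → 'N' (after the try/except). Output: DMWN

Answer: DMWN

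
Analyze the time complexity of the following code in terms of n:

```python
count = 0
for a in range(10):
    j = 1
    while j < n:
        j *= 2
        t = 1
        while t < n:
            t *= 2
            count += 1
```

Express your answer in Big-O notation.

Each loop level contributes: 1 × log n × log n. Multiplying the contributions gives O(log² n).

Answer: O(log² n)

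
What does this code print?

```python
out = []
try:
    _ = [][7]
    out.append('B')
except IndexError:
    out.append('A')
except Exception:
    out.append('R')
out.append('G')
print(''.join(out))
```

Execution trace: 'A' (except IndexError) → 'G' (after the try/except). Output: AG

Answer: AG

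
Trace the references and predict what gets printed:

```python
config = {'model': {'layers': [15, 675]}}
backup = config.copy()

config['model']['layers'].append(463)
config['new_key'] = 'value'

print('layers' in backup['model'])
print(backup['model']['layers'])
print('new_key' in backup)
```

Key concept: shallow copy gotcha with nested dict.
Step by step:
`config = {'model': {'layers': [15, 675]}}` → config = {'model': {'layers': [15, 675]}}
`backup = config.copy()` → backup = {'model': {'layers': [15, 675]}}
`config['model']['layers'].append(463)` → config = {'model': {'layers': [15, 675, 463]}}; backup = {'model': {'layers': [15, 675, 463]}}
`config['new_key'] = 'value'` → config = {'model': {'layers': [15, 675, 463]}, 'new_key': 'value'}
`print('layers' in backup['model'])` → prints True
`print(backup['model']['layers'])` → prints [15, 675, 463]
`print('new_key' in backup)` → prints False

Answer:
True
[15, 675, 463]
False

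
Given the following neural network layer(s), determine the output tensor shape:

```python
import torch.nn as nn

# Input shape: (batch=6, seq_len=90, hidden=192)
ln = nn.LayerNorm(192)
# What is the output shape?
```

Input: (6, 90, 192) -> Output: (6, 90, 192)

Answer: (6, 90, 192)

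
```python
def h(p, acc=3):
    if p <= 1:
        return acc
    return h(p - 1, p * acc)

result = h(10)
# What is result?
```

Accumulator trace (n, acc): (10, 3) -> (9, 30) -> (8, 270) -> (7, 2160) -> (6, 15120) -> (5, 90720) -> (4, 453600) -> (3, 1814400) -> (2, 5443200) -> (1, 10886400) -> return 10886400

Answer: 10886400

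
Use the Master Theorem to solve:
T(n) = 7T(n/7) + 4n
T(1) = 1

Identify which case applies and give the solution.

a=7, b=7, f(n)=4n. log_7(7) = 1. Since c=1 = 1, Case 2 applies: T(n) = Θ(n^log_b(a) · log n) = O(n log n).

Answer: O(n log n) - Case 2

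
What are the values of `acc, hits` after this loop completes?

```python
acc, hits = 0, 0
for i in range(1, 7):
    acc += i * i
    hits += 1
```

Sum of squares and count
`acc, hits` takes the values: (0, 0) → (1, 0) → (1, 1) → (5, 1) → (5, 2) → (14, 2) → (14, 3) → (30, 3) → (30, 4) → (55, 4) → (55, 5) → (91, 5) → (91, 6)

Answer: 91, 6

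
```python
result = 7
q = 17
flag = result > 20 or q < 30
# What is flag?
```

Trace:
`result = 7` → result = 7
`q = 17` → q = 17
`flag = result > 20 or q < 30` → flag = True
So flag = True

Answer: True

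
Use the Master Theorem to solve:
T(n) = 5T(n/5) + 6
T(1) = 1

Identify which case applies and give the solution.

a=5, b=5, f(n)=6. log_5(5) = 1. Since c=0 < 1, Case 1 applies: T(n) = Θ(n^log_b(a)) = O(n).

Answer: O(n) - Case 1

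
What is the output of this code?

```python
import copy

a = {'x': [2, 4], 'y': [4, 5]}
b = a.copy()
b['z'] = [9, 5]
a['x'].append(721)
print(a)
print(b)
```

Key concept: shallow copy of dict with mutable values.
Step by step:
`a = {'x': [2, 4], 'y': [4, 5]}` → a = {'x': [2, 4], 'y': [4, 5]}
`b = a.copy()` → b = {'x': [2, 4], 'y': [4, 5]}
`b['z'] = [9, 5]` → b = {'x': [2, 4], 'y': [4, 5], 'z': [9, 5]}
`a['x'].append(721)` → a = {'x': [2, 4, 721], 'y': [4, 5]}; b = {'x': [2, 4, 721], 'y': [4, 5], 'z': [9, 5]}
`print(a)` → prints {'x': [2, 4, 721], 'y': [4, 5]}
`print(b)` → prints {'x': [2, 4, 721], 'y': [4, 5], 'z': [9, 5]}

Answer:
{'x': [2, 4, 721], 'y': [4, 5]}
{'x': [2, 4, 721], 'y': [4, 5], 'z': [9, 5]}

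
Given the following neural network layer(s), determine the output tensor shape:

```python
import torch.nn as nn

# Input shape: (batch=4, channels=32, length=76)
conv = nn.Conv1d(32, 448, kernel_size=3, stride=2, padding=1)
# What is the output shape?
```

Input: (4, 32, 76) -> Output: (4, 448, 38)

Answer: (4, 448, 38)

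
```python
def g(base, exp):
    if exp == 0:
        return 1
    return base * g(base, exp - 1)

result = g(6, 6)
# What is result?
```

g(6, 6) = 6 * 6 * 6 * 6 * 6 * 6 = 46656

Answer: 46656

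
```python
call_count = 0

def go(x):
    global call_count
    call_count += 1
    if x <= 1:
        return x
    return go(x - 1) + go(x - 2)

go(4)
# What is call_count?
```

Calls(x) = 1 + Calls(x-1) + Calls(x-2); Calls(0)=Calls(1)=1. For x=4 this gives 9.

Answer: 9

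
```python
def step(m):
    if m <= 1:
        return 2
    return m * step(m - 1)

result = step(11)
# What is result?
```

step(11) = 11 * 10 * 9 * 8 * 7 * 6 * 5 * 4 * 3 * 2 * 2 = 79833600

Answer: 79833600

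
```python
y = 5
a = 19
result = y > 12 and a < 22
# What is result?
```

Trace:
`y = 5` → y = 5
`a = 19` → a = 19
`result = y > 12 and a < 22` → result = False
So result = False

Answer: False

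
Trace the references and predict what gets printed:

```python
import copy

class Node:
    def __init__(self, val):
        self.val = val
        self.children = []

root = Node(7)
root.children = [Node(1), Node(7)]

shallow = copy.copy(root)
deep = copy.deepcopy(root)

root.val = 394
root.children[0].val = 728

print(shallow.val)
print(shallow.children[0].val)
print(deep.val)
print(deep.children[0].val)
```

Key concept: deep copy with custom objects.
Step by step:
`root = Node(7)` → root = Node(val=7, children=[])
`root.children = [Node(1), Node(7)]` → root = Node(val=7, children=[Node(val=1, children=[]), Node(val=7, children=[])])
`shallow = copy.copy(root)` → shallow = Node(val=7, children=[Node(val=1, children=[]), Node(val=7, children=[])])
`deep = copy.deepcopy(root)` → deep = Node(val=7, children=[Node(val=1, children=[]), Node(val=7, children=[])])
`root.val = 394` → root = Node(val=394, children=[Node(val=1, children=[]), Node(val=7, children=[])])
`root.children[0].val = 728` → root = Node(val=394, children=[Node(val=728, children=[]), Node(val=7, children=[])]); shallow = Node(val=7, children=[Node(val=728, children=[]), Node(val=7, children=[])])
`print(shallow.val)` → prints 7
`print(shallow.children[0].val)` → prints 728
`print(deep.val)` → prints 7
`print(deep.children[0].val)` → prints 1

Answer:
7
728
7
1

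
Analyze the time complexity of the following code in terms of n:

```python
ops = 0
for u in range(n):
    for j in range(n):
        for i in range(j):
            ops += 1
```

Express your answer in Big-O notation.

Each loop level contributes: n × n × n. Multiplying the contributions gives O(n^3).

Answer: O(n^3)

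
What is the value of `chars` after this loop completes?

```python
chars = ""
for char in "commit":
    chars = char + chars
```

Reverse 'commit'
`chars` takes the values: "" → "c" → "oc" → "moc" → "mmoc" → "immoc" → "timmoc"

Answer: "timmoc"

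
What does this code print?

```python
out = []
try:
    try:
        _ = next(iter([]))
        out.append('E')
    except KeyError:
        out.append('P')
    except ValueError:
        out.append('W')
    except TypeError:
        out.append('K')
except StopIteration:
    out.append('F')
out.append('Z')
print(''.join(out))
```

Execution trace: 'F' (outer except StopIteration) → 'Z' (after the try/except). Output: FZ

Answer: FZ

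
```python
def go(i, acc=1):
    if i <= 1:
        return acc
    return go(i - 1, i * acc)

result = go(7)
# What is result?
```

Accumulator trace (n, acc): (7, 1) -> (6, 7) -> (5, 42) -> (4, 210) -> (3, 840) -> (2, 2520) -> (1, 5040) -> return 5040

Answer: 5040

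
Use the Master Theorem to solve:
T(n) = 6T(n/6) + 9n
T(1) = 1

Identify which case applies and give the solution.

a=6, b=6, f(n)=9n. log_6(6) = 1. Since c=1 = 1, Case 2 applies: T(n) = Θ(n^log_b(a) · log n) = O(n log n).

Answer: O(n log n) - Case 2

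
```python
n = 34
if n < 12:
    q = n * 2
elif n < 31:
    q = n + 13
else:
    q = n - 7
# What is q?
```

Trace:
`n = 34` → n = 34
`if n < 12: ...` → n < 12 is False, n < 31 is False, take else branch → q = 27
So q = 27

Answer: 27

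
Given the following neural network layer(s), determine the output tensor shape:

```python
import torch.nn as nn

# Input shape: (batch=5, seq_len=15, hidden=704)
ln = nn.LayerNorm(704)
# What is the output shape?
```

Input: (5, 15, 704) -> Output: (5, 15, 704)

Answer: (5, 15, 704)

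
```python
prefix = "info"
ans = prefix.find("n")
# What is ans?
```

Trace:
`prefix = "info"` → prefix = 'info'
`ans = prefix.find("n")` → ans = 1
So ans = 1

Answer: 1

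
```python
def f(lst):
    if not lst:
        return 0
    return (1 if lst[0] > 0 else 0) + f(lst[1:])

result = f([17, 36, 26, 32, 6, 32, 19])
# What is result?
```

Count of positive elements in [17, 36, 26, 32, 6, 32, 19] = 7

Answer: 7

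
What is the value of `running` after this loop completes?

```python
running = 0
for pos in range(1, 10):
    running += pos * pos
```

Sum of squares 1² to 9² = 285
`running` takes the values: 0 → 1 → 5 → 14 → 30 → 55 → 91 → 140 → 204 → 285

Answer: 285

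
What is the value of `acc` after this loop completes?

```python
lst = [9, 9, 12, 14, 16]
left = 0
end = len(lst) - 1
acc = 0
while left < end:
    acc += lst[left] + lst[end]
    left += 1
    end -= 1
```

Sum of pairs from ends
`acc` takes the values: 0 → 25 → 48

Answer: 48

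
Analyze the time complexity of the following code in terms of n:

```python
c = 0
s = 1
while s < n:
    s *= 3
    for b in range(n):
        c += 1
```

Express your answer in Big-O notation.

Each loop level contributes: log n × n. Multiplying the contributions gives O(n log n).

Answer: O(n log n)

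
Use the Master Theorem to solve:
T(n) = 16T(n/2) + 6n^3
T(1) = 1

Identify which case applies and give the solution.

a=16, b=2, f(n)=6n^3. log_2(16) = 4. Since c=3 < 4, Case 1 applies: T(n) = Θ(n^log_b(a)) = O(n^4).

Answer: O(n^4) - Case 1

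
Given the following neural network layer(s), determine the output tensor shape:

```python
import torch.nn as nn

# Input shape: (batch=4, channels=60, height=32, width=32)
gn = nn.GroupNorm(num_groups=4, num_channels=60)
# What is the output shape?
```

Input: (4, 60, 32, 32) -> Output: (4, 60, 32, 32)

Answer: (4, 60, 32, 32)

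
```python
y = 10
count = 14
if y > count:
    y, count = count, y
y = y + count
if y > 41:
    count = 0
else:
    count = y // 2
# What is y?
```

Trace:
`y = 10` → y = 10
`count = 14` → count = 14
`if y > count: ...` → y > count is False → no variable changes
`y = y + count` → y = 24
`if y > 41: ...` → y > 41 is False, take else branch → count = 12
So y = 24

Answer: 24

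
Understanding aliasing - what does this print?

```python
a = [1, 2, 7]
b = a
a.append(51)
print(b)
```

Key concept: basic list aliasing.
Step by step:
`a = [1, 2, 7]` → a = [1, 2, 7]
`b = a` → b = [1, 2, 7] (same object as a)
`a.append(51)` → a = [1, 2, 7, 51] (same object as b); b = [1, 2, 7, 51] (same object as a)
`print(b)` → prints [1, 2, 7, 51]

Answer: [1, 2, 7, 51]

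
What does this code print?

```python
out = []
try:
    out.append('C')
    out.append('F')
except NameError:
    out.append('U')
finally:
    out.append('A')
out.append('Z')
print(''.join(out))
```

Execution trace: 'C' (try body) → 'F' (try body, no exception) → 'A' (finally) → 'Z' (after the try/except). Output: CFAZ

Answer: CFAZ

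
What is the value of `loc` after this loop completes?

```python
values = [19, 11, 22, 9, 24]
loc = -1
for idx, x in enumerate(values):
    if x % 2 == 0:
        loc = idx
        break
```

First even number index in [19, 11, 22, 9, 24]
`loc` takes the values: -1 → 2

Answer: 2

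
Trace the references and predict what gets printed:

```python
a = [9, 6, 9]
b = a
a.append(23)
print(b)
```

Key concept: basic list aliasing.
Step by step:
`a = [9, 6, 9]` → a = [9, 6, 9]
`b = a` → b = [9, 6, 9] (same object as a)
`a.append(23)` → a = [9, 6, 9, 23] (same object as b); b = [9, 6, 9, 23] (same object as a)
`print(b)` → prints [9, 6, 9, 23]

Answer: [9, 6, 9, 23]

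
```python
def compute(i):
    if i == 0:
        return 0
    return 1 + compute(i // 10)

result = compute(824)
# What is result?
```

Count of digits of 824: 3

Answer: 3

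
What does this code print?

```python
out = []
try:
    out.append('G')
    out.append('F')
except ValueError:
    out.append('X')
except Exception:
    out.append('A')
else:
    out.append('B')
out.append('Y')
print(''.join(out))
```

Execution trace: 'G' (try body) → 'F' (try body, no exception) → 'B' (else) → 'Y' (after the try/except). Output: GFBY

Answer: GFBY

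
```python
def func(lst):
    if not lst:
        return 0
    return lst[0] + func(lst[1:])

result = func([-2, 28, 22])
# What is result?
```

(-2) + 28 + 22 + 0 = 48

Answer: 48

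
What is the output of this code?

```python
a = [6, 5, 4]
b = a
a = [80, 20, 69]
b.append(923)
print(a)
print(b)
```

Key concept: rebinding vs mutation: a is rebound to a new list, b still points at the original.
Step by step:
`a = [6, 5, 4]` → a = [6, 5, 4]
`b = a` → b = [6, 5, 4] (same object as a)
`a = [80, 20, 69]` → a = [80, 20, 69]
`b.append(923)` → b = [6, 5, 4, 923]
`print(a)` → prints [80, 20, 69]
`print(b)` → prints [6, 5, 4, 923]

Answer:
[80, 20, 69]
[6, 5, 4, 923]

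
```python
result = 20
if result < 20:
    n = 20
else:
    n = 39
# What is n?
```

Trace:
`result = 20` → result = 20
`if result < 20: ...` → result < 20 is False, take else branch → n = 39
So n = 39

Answer: 39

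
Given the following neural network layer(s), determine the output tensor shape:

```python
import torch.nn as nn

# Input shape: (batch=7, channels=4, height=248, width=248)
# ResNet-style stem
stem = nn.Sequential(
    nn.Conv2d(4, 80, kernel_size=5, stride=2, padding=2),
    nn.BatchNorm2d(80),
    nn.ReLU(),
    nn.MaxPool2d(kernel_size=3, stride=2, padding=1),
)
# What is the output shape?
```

Input: (7, 4, 248, 248) -> after Conv2d 5x5 stride=2: (7, 80, 124, 124) -> Output: (7, 80, 62, 62)

Answer: (7, 80, 62, 62)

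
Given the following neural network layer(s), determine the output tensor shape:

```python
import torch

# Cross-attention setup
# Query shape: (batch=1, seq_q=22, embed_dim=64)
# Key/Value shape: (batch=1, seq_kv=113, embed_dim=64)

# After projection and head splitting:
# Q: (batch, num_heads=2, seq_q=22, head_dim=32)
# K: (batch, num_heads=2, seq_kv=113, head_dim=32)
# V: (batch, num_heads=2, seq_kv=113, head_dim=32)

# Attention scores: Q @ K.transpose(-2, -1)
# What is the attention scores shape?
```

Input: (1, 22, 64) -> Output: (1, 2, 22, 113)

Answer: (1, 2, 22, 113)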